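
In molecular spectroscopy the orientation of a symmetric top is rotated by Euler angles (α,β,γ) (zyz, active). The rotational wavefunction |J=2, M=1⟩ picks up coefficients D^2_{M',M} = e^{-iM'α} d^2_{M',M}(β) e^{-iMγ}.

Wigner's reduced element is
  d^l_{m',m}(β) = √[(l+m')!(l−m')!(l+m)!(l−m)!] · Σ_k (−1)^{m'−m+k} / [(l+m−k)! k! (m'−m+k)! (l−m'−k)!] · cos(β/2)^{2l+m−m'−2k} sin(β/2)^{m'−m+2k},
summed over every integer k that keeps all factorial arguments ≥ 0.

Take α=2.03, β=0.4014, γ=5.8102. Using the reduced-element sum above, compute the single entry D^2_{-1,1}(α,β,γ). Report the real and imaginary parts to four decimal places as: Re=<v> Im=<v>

Re=-0.0907 Im=0.0673

D^2_{-1,1}(2.03,0.4014,5.8102) = e^{-i·-1·2.03}·d^2_{-1,1}(0.4014)·e^{-i·1·5.8102}. Compute d first:
With c≡cos(β/2)=0.979927 and s≡sin(β/2)=0.199355, N=[1·6·6·1]^{1/2}=6.000000
k: max(0,(1)−(-1))=2 … min(2+(1),2−(-1))=3
  k=2: (−1)^0·6.0000/(2)·0.9799^2·0.1994^2 = +0.114489
  k=3: (−1)^1·6.0000/(6)·0.9799^0·0.1994^4 = -0.001579
d^2_{-1,1}(0.4014) = +0.114489 -0.001579 = +0.112910
Phases: e^{-i·(-1)·2.03}=-0.443234+0.896406i, e^{-i·(1)·5.8102}=+0.890212+0.455546i ⇒ D=-0.090658+0.067303i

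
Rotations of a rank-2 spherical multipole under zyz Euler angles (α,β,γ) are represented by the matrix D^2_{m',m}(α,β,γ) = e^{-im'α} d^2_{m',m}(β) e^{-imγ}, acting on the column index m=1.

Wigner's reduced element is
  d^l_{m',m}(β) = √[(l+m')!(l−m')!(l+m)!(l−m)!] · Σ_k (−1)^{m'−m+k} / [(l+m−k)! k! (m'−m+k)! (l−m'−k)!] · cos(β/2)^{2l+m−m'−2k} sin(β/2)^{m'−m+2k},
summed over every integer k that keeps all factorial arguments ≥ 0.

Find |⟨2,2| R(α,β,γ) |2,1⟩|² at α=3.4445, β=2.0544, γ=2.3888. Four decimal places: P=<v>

First d^2_{2,1}(β=2.0544), then the phase factors e^{-i(2)α} and e^{-i(1)γ}:
With c≡cos(β/2)=0.517217 and s≡sin(β/2)=0.855854, N=[24·1·6·1]^{1/2}=12.000000
k∈{0} keeps every argument non-negative
  k=0: (−1)^1·12.0000/(6)·0.5172^3·0.8559^1 = -0.236837
d^2_{2,1}(2.0544) = -0.236837
|D^2_{2,1}|² = |d^2_{2,1}(β)|² = (-0.236837)² = 0.056092 (the z-rotation phases have unit modulus)

P=0.0561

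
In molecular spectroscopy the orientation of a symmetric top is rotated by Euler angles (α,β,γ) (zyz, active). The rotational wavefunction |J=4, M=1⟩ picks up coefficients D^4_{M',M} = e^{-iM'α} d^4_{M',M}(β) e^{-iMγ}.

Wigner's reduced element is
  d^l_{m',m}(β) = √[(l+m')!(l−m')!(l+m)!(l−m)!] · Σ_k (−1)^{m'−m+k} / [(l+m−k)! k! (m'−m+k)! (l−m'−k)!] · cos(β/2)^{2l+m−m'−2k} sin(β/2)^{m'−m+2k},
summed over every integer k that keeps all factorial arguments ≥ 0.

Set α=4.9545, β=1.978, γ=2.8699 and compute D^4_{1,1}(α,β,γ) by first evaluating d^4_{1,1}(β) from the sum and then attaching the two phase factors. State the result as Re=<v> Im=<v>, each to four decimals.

First d^4_{1,1}(β=1.978), then the phase factors e^{-i(1)α} and e^{-i(1)γ}:
Half-angle: c=0.549526, s=0.835477. N=√(120·6·120·6)=720.000000
Admissible k: 0..3 (factorial args all ≥0)
  k=0: (−1)^0·720.0000/(720)·0.5495^8·0.8355^0 = +0.008316
  k=1: (−1)^1·720.0000/(48)·0.5495^6·0.8355^2 = -0.288329
  k=2: (−1)^2·720.0000/(24)·0.5495^4·0.8355^4 = +1.332940
  k=3: (−1)^3·720.0000/(72)·0.5495^2·0.8355^6 = -1.027028
d^4_{1,1}(1.978) = +0.008316 -0.288329 +1.332940 -1.027028 = +0.025899
D = (+0.239753+0.970834i)·(+0.025899)·(-0.963318-0.268362i) = +0.000766-0.025888i

Re=0.0008 Im=-0.0259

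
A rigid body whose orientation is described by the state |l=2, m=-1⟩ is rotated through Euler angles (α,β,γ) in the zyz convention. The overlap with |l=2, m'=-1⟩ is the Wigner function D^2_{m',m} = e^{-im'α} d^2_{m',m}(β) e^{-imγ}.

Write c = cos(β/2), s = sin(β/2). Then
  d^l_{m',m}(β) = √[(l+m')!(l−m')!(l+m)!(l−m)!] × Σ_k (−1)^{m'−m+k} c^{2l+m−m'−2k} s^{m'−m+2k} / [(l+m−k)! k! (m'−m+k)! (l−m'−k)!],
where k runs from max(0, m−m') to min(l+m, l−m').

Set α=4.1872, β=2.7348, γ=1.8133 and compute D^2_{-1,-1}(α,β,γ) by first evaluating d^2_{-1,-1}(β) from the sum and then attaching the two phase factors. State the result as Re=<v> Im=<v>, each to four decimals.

Split into d^2_{-1,-1}(β=2.7348) × two z-phases.
Half-angle: c=0.201997, s=0.979386. N=√(1·6·1·6)=6.000000
The bounds max(0,m−m')=0 and min(l+m,l−m')=1 give 2 terms
  k=0: (−1)^0·6.0000/(6)·0.2020^4·0.9794^0 = +0.001665
  k=1: (−1)^1·6.0000/(2)·0.2020^2·0.9794^2 = -0.117414
d^2_{-1,-1}(2.7348) = +0.001665 -0.117414 = -0.115749
Attach z-rotation phases: D = e^{-i(-1)(4.1872)}·(-0.115749)·e^{-i(-1)(1.8133)} = -0.111155+0.032286i

Re=-0.1112 Im=0.0323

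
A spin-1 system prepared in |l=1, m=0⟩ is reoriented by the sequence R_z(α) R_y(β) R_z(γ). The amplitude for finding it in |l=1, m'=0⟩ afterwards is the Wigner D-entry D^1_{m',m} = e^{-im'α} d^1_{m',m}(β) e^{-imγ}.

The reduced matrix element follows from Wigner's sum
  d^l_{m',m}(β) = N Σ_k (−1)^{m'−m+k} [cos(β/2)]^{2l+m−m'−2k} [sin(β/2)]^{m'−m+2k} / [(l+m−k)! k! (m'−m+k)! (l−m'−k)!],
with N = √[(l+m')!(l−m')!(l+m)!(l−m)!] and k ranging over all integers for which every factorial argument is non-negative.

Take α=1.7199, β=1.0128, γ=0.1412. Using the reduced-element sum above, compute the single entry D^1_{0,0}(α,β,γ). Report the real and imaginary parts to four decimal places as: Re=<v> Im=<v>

Re=0.5295 Im=0.0000

Split into d^1_{0,0}(β=1.0128) × two z-phases.
c=cos(1.0128/2)=0.874496, s=sin(1.0128/2)=0.485032; N=√[1·1·1·1]=1.000000
Admissible k: 0..1 (factorial args all ≥0)
  k=0: (−1)^0·1.0000/(1)·0.8745^2·0.4850^0 = +0.764744
  k=1: (−1)^1·1.0000/(1)·0.8745^0·0.4850^2 = -0.235256
d^1_{0,0}(1.0128) = +0.764744 -0.235256 = +0.529488
Phases: e^{-i·(0)·1.7199}=+1.000000+0.000000i, e^{-i·(0)·0.1412}=+1.000000+0.000000i ⇒ D=+0.529488+0.000000i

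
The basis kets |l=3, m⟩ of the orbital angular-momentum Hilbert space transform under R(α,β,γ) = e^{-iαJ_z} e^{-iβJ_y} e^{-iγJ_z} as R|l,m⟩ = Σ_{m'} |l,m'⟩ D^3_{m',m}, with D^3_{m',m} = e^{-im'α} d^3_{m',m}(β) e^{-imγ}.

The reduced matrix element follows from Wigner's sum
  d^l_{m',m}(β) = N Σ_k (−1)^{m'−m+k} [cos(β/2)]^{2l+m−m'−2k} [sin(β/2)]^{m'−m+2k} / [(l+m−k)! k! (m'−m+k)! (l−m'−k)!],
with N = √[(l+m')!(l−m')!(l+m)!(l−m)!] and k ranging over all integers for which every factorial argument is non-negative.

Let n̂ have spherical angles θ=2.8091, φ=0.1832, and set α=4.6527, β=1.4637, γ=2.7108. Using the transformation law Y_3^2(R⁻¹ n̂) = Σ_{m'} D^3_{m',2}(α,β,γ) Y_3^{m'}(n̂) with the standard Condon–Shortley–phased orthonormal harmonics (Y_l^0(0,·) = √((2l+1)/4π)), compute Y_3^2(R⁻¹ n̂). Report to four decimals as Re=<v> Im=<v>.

Re=-0.0095 Im=-0.1769

Need the full column D^3_{m',2} for m'=−3..3 at α=4.6527, β=1.4637, γ=2.7108.
cos(β/2)=0.743939, sin(β/2)=0.668247
d^3_{-3,2}: single k=5 term ⇒ +0.242828;  D = -0.153163+0.188431i
d^3_{-2,2}: k∈[4..5] ⇒ +0.551815 -0.089048 = +0.462767;  D = -0.341049-0.312792i
d^3_{-1,2}: k∈[3..4] ⇒ +0.777059 -0.313489 = +0.463569;  D = +0.333156-0.322341i
d^3_{0,2}: k∈[2..3] ⇒ +0.749178 -0.604483 = +0.144695;  D = +0.094231+0.109806i
d^3_{1,2}: k∈[1..2] ⇒ +0.481532 -0.777059 = -0.295527;  D = +0.235350-0.178737i
d^3_{2,2}: k∈[0..1] ⇒ +0.169522 -0.683903 = -0.514381;  D = +0.286110+0.427468i
d^3_{3,2}: single k=0 term ⇒ -0.372993;  D = -0.321794+0.188607i
Y_3^{m'}(θ=2.8091,φ=0.1832) and Σ D·Y over m':
  (-0.1532+0.1884i)·(+0.0124-0.0076i)  (-0.3410-0.3128i)·(-0.0961+0.0369i)  (+0.3332-0.3223i)·(+0.3596-0.0666i)  (+0.0942+0.1098i)·(-0.5176+0.0000i)  (+0.2353-0.1787i)·(-0.3596-0.0666i)  (+0.2861+0.4275i)·(-0.0961-0.0369i)  (-0.3218+0.1886i)·(-0.0124-0.0076i)
Y_3^2(R⁻¹ n̂) = -0.009469-0.176903i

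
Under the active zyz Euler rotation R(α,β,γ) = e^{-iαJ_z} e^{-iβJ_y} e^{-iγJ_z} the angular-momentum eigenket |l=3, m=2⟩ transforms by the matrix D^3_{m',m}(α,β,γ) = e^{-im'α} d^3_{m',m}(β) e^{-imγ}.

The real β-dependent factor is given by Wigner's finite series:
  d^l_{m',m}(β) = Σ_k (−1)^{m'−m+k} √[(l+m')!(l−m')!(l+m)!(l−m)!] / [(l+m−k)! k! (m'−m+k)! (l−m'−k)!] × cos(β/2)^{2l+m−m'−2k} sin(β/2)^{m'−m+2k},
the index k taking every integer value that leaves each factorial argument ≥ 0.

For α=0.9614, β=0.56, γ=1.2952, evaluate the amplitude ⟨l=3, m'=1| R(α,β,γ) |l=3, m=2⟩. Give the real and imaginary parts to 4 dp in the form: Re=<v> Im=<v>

Split into d^3_{1,2}(β=0.56) × two z-phases.
With c≡cos(β/2)=0.961055 and s≡sin(β/2)=0.276356, N=[24·2·120·1]^{1/2}=75.894664
The bounds max(0,m−m')=1 and min(l+m,l−m')=2 give 2 terms
  k=1: (−1)^0·75.8947/(24)·0.9611^5·0.2764^1 = +0.716491
  k=2: (−1)^1·75.8947/(12)·0.9611^3·0.2764^3 = -0.118490
d^3_{1,2}(0.56) = +0.716491 -0.118490 = +0.598001
Phases: e^{-i·(1)·0.9614}=+0.572373-0.819994i, e^{-i·(2)·1.2952}=-0.851901-0.523704i ⇒ D=-0.548390+0.238483i

Re=-0.5484 Im=0.2385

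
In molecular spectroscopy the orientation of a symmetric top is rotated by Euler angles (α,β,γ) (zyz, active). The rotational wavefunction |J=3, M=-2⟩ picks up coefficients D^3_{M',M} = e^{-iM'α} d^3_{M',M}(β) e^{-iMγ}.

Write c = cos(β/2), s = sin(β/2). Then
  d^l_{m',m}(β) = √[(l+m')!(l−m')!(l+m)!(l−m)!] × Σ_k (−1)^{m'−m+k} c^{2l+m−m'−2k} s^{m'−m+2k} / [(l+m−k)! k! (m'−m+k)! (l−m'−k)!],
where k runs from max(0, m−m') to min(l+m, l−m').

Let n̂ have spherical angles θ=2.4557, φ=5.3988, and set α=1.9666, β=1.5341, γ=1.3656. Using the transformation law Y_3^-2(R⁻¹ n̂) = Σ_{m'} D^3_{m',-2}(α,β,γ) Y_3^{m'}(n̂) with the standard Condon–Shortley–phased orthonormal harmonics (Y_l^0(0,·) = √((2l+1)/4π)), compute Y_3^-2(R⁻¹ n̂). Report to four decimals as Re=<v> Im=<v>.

Need the full column D^3_{m',-2} for m'=−3..3 at α=1.9666, β=1.5341, γ=1.3656.
cos(β/2)=0.719961, sin(β/2)=0.694014
d^3_{-3,-2}: single k=1 term ⇒ +0.328844;  D = -0.230571+0.234468i
d^3_{-2,-2}: k∈[0..1] ⇒ +0.139269 -0.647058 = -0.507789;  D = -0.471337-0.188922i
d^3_{-1,-2}: k∈[0..1] ⇒ -0.424535 +0.788974 = +0.364439;  D = -0.005317-0.364400i
d^3_{0,-2}: k∈[0..1] ⇒ +0.708816 -0.658647 = +0.050170;  D = -0.046004+0.020016i
d^3_{1,-2}: k∈[0..1] ⇒ -0.788974 +0.366565 = -0.422408;  D = -0.304835-0.292412i
d^3_{2,-2}: k∈[0..1] ⇒ +0.601260 -0.111741 = +0.489519;  D = +0.176468-0.456605i
d^3_{3,-2}: single k=0 term ⇒ -0.283940;  D = +0.283837-0.007668i
Y_3^{m'}(θ=2.4557,φ=5.3988) and Σ D·Y over m':
  (-0.2306+0.2345i)·(-0.0936+0.0497i)  (-0.4713-0.1889i)·(+0.0624-0.3111i)  (-0.0053-0.3644i)·(+0.2587+0.3158i)  (-0.0460+0.0200i)·(+0.0017+0.0000i)  (-0.3048-0.2924i)·(-0.2587+0.3158i)  (+0.1765-0.4566i)·(+0.0624+0.3111i)  (+0.2838-0.0077i)·(+0.0936+0.0497i)
Y_3^-2(R⁻¹ n̂) = +0.386541+0.024686i

Re=0.3865 Im=0.0247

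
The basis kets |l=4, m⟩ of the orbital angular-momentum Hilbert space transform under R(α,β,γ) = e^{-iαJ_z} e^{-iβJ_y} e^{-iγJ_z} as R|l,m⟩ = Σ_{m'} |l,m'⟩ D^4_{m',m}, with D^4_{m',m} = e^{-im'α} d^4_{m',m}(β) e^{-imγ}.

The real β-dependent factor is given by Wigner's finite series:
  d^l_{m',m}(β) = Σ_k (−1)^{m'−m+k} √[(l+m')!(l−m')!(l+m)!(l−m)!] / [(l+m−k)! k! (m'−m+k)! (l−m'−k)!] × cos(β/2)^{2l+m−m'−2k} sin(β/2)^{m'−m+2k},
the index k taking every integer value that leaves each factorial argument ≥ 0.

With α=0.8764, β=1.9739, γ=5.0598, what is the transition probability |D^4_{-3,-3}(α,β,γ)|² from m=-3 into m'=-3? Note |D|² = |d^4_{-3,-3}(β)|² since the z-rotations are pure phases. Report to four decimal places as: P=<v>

First d^4_{-3,-3}(β=1.9739), then the phase factors e^{-i(-3)α} and e^{-i(-3)γ}:
With c≡cos(β/2)=0.551237 and s≡sin(β/2)=0.834349, N=[1·5040·1·5040]^{1/2}=5040.000000
Admissible k: 0..1 (factorial args all ≥0)
  k=0: (−1)^0·5040.0000/(5040)·0.5512^8·0.8343^0 = +0.008525
  k=1: (−1)^1·5040.0000/(720)·0.5512^6·0.8343^2 = -0.136718
d^4_{-3,-3}(1.9739) = +0.008525 -0.136718 = -0.128192
|D^4_{-3,-3}|² = |d^4_{-3,-3}(β)|² = (-0.128192)² = 0.016433 (the z-rotation phases have unit modulus)

P=0.0164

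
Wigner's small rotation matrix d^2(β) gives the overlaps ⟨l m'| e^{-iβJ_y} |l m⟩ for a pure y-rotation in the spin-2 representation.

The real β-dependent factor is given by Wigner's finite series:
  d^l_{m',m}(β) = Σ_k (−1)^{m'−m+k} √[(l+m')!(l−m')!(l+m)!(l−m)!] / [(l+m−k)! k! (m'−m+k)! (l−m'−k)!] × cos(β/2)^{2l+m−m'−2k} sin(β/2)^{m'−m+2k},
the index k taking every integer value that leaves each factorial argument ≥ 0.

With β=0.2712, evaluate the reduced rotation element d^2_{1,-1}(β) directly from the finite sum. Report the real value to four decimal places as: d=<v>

d=0.0535

d^2_{1,-1}(β=0.2712) via Wigner's sum:
Half-angle: c=0.990820, s=0.135185. N=√(6·1·1·6)=6.000000
The bounds max(0,m−m')=0 and min(l+m,l−m')=1 give 2 terms
  k=0: (−1)^2·6.0000/(2)·0.9908^2·0.1352^2 = +0.053823
  k=1: (−1)^3·6.0000/(6)·0.9908^0·0.1352^4 = -0.000334
d^2_{1,-1}(0.2712) = +0.053823 -0.000334 = +0.053489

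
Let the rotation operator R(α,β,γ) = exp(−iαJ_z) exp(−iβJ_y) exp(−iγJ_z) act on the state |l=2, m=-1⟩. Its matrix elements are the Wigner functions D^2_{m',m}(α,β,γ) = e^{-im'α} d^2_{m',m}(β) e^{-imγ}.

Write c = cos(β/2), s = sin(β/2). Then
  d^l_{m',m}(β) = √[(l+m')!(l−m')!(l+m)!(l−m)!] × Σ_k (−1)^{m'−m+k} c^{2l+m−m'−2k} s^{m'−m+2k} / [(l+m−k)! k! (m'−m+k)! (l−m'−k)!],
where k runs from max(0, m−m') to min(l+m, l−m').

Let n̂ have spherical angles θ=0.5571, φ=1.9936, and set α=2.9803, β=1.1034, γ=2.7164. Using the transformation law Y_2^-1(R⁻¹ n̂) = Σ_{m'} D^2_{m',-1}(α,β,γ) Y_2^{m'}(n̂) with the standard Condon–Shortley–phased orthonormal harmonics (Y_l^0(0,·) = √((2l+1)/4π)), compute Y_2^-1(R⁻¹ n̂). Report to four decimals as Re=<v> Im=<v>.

Need the full column D^2_{m',-1} for m'=−2..2 at α=2.9803, β=1.1034, γ=2.7164.
cos(β/2)=0.851635, sin(β/2)=0.524136
d^2_{-2,-1}: single k=1 term ⇒ +0.647491;  D = -0.474742+0.440301i
d^2_{-1,-1}: k∈[0..1] ⇒ +0.526034 -0.597744 = -0.071711;  D = -0.059727+0.039687i
d^2_{0,-1}: k∈[0..1] ⇒ -0.793012 +0.300373 = -0.492639;  D = +0.448774-0.203212i
d^2_{1,-1}: k∈[0..1] ⇒ +0.597744 -0.075470 = +0.522274;  D = +0.504193-0.136234i
d^2_{2,-1}: single k=0 term ⇒ -0.245253;  D = +0.243963-0.025121i
Y_2^{m'}(θ=0.5571,φ=1.9936) and Σ D·Y over m':
  (-0.4747+0.4403i)·(-0.0716+0.0808i)  (-0.0597+0.0397i)·(-0.1423-0.3162i)  (+0.4488-0.2032i)·(+0.3663+0.0000i)  (+0.5042-0.1362i)·(+0.1423-0.3162i)  (+0.2440-0.0251i)·(-0.0716-0.0808i)
Y_2^-1(R⁻¹ n̂) = +0.192991-0.327803i

Re=0.1930 Im=-0.3278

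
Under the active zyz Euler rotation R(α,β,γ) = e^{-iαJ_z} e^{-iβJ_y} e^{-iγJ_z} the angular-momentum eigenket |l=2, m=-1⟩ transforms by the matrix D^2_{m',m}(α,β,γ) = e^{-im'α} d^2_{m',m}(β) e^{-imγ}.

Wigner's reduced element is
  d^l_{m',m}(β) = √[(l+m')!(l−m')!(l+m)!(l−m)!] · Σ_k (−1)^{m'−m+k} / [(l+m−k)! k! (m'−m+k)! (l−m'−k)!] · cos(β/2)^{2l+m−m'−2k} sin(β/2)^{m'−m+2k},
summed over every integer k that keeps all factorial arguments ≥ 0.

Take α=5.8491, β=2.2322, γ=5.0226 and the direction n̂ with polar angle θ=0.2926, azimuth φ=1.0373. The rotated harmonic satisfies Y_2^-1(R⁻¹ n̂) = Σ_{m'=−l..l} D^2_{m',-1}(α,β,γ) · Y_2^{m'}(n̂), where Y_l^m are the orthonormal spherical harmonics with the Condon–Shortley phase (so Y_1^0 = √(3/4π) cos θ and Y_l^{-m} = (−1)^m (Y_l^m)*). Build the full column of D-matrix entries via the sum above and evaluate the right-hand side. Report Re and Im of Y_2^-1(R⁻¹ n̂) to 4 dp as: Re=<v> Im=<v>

Re=0.2225 Im=-0.2834

Need the full column D^2_{m',-1} for m'=−2..2 at α=5.8491, β=2.2322, γ=5.0226.
cos(β/2)=0.439190, sin(β/2)=0.898394
d^2_{-2,-1}: single k=1 term ⇒ +0.152213;  D = -0.080590-0.129128i
d^2_{-1,-1}: k∈[0..1] ⇒ +0.037206 -0.467046 = -0.429840;  D = +0.053110+0.426546i
d^2_{0,-1}: k∈[0..1] ⇒ -0.186423 +0.780061 = +0.593639;  D = +0.181214-0.565304i
d^2_{1,-1}: k∈[0..1] ⇒ +0.467046 -0.651431 = -0.184385;  D = -0.124912+0.135627i
d^2_{2,-1}: single k=0 term ⇒ -0.636917;  D = -0.588504+0.243570i
Y_2^{m'}(θ=0.2926,φ=1.0373) and Σ D·Y over m':
  (-0.0806-0.1291i)·(-0.0155-0.0281i)  (+0.0531+0.4265i)·(+0.1085-0.1837i)  (+0.1812-0.5653i)·(+0.5521+0.0000i)  (-0.1249+0.1356i)·(-0.1085-0.1837i)  (-0.5885+0.2436i)·(-0.0155+0.0281i)
Y_2^-1(R⁻¹ n̂) = +0.222529-0.283396i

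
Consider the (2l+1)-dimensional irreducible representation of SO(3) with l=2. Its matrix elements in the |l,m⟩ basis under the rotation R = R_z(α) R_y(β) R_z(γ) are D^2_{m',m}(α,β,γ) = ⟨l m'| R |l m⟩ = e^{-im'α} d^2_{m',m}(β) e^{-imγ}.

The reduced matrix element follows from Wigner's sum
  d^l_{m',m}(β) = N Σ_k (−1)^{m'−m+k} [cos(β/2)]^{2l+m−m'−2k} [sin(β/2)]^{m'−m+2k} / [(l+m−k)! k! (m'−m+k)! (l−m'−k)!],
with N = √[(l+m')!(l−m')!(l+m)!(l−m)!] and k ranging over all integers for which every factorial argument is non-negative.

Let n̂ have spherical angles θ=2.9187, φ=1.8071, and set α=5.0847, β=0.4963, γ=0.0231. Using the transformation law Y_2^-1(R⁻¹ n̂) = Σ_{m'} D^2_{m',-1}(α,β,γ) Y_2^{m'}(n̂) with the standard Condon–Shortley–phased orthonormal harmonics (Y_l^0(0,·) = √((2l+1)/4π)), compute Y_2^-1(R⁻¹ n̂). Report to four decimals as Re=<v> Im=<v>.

Need the full column D^2_{m',-1} for m'=−2..2 at α=5.0847, β=0.4963, γ=0.0231.
cos(β/2)=0.969368, sin(β/2)=0.245611
d^2_{-2,-1}: single k=1 term ⇒ +0.447450;  D = -0.321938-0.310753i
d^2_{-1,-1}: k∈[0..1] ⇒ +0.882990 -0.170057 = +0.712932;  D = +0.274613-0.657921i
d^2_{0,-1}: k∈[0..1] ⇒ -0.548012 +0.035181 = -0.512831;  D = -0.512694-0.011845i
d^2_{1,-1}: k∈[0..1] ⇒ +0.170057 -0.003639 = +0.166418;  D = +0.056941+0.156374i
d^2_{2,-1}: single k=0 term ⇒ -0.028725;  D = +0.021567-0.018974i
Y_2^{m'}(θ=2.9187,φ=1.8071) and Σ D·Y over m':
  (-0.3219-0.3108i)·(-0.0168+0.0086i)  (+0.2746-0.6579i)·(+0.0390+0.1619i)  (-0.5127-0.0118i)·(+0.5845+0.0000i)  (+0.0569+0.1564i)·(-0.0390+0.1619i)  (+0.0216-0.0190i)·(-0.0168-0.0086i)
Y_2^-1(R⁻¹ n̂) = -0.202442+0.017601i

Re=-0.2024 Im=0.0176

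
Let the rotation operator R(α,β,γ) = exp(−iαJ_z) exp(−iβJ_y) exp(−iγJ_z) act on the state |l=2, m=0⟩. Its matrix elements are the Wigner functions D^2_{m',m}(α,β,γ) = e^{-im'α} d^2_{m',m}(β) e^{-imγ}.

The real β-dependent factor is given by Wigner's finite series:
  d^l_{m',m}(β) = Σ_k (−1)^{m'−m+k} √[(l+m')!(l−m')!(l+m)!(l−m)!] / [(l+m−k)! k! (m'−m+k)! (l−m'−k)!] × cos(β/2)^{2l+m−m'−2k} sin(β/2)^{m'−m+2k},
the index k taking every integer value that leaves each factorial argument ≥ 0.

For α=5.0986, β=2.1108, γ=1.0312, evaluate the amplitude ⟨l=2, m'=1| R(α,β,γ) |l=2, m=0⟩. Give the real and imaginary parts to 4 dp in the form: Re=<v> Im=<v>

First d^2_{1,0}(β=2.1108), then the phase factors e^{-i(1)α} and e^{-i(0)γ}:
c=cos(2.1108/2)=0.492880, s=sin(2.1108/2)=0.870097; N=√[6·1·2·2]=4.898979
k∈{0,1} keeps every argument non-negative
  k=0: (−1)^1·4.8990/(2)·0.4929^3·0.8701^1 = -0.255192
  k=1: (−1)^2·4.8990/(2)·0.4929^1·0.8701^3 = +0.795280
d^2_{1,0}(2.1108) = -0.255192 +0.795280 = +0.540089
D = (+0.376681+0.926343i)·(+0.540089)·(+1.000000+0.000000i) = +0.203441+0.500307i

Re=0.2034 Im=0.5003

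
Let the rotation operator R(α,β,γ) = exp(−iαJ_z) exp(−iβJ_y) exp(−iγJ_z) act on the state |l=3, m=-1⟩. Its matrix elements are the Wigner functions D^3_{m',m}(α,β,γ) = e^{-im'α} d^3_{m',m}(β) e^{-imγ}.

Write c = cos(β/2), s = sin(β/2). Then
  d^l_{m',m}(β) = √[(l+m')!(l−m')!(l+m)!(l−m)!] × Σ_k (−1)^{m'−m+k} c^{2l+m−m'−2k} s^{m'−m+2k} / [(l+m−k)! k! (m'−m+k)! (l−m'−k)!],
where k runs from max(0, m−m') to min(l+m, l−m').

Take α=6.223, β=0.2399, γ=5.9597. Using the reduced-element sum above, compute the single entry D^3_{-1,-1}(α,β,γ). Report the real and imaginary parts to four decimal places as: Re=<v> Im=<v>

D^3_{-1,-1}(6.223,0.2399,5.9597) = e^{-i·-1·6.223}·d^3_{-1,-1}(0.2399)·e^{-i·-1·5.9597}. Compute d first:
Half-angle: c=0.992815, s=0.119663. N=√(2·24·2·24)=48.000000
The bounds max(0,m−m')=0 and min(l+m,l−m')=2 give 3 terms
  k=0: (−1)^0·48.0000/(48)·0.9928^6·0.1197^0 = +0.957655
  k=1: (−1)^1·48.0000/(6)·0.9928^4·0.1197^2 = -0.111296
  k=2: (−1)^2·48.0000/(8)·0.9928^2·0.1197^4 = +0.001213
d^3_{-1,-1}(0.2399) = +0.957655 -0.111296 +0.001213 = +0.847571
D = (+0.998189-0.060149i)·(+0.847571)·(+0.948133-0.317873i) = +0.785950-0.317269i

Re=0.7860 Im=-0.3173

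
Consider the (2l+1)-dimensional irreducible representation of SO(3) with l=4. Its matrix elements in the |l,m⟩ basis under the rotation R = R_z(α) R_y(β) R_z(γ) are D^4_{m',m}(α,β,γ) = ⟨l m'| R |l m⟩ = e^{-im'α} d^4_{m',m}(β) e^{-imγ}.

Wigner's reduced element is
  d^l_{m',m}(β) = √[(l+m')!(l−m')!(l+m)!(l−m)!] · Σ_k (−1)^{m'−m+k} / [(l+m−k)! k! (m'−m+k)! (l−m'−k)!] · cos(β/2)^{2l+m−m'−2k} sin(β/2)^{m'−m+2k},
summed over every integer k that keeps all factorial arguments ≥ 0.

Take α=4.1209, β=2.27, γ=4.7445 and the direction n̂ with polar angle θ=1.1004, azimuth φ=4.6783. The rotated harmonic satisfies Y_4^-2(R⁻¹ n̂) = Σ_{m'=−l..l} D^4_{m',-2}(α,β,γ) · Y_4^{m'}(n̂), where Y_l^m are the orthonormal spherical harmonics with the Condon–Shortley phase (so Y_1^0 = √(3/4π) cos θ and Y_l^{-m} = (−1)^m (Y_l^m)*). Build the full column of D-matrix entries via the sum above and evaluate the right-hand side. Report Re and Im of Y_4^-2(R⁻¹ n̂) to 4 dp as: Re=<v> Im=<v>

Re=0.0595 Im=0.1152

Need the full column D^4_{m',-2} for m'=−4..4 at α=4.1209, β=2.27, γ=4.7445.
cos(β/2)=0.422132, sin(β/2)=0.906534
d^4_{-4,-2}: single k=2 term ⇒ +0.024606;  D = +0.016426+0.018320i
d^4_{-3,-2}: k∈[1..2] ⇒ +0.008102 -0.112094 = -0.103992;  D = +0.102982-0.014455i
d^4_{-2,-2}: k∈[0..2] ⇒ +0.001008 -0.055801 +0.321679 = +0.266886;  D = +0.116576-0.240080i
d^4_{-1,-2}: k∈[0..2] ⇒ -0.009187 +0.211837 -0.651301 = -0.448651;  D = -0.225749-0.387718i
d^4_{0,-2}: k∈[0..2] ⇒ +0.044115 -0.542527 +0.938261 = +0.439849;  D = -0.438942-0.028229i
d^4_{1,-2}: k∈[0..2] ⇒ -0.141225 +0.976952 -0.901103 = -0.065375;  D = -0.039861+0.051817i
d^4_{2,-2}: k∈[0..2] ⇒ +0.321679 -1.186817 +0.456114 = -0.409024;  D = -0.130061-0.387795i
d^4_{3,-2}: k∈[0..1] ⇒ -0.516955 +0.794698 = +0.277743;  D = -0.267836-0.073519i
d^4_{4,-2}: single k=0 term ⇒ +0.523337;  D = +0.396396-0.341690i
Y_4^{m'}(θ=1.1004,φ=4.6783) and Σ D·Y over m':
  (+0.0164+0.0183i)·(+0.2768+0.0380i)  (+0.1030-0.0145i)·(+0.0410-0.3997i)  (+0.1166-0.2401i)·(-0.1161-0.0079i)  (-0.2257-0.3877i)·(+0.0102-0.2984i)  (-0.4389-0.0282i)·(-0.1783+0.0000i)  (-0.0399+0.0518i)·(-0.0102-0.2984i)  (-0.1301-0.3878i)·(-0.1161+0.0079i)  (-0.2678-0.0735i)·(-0.0410-0.3997i)  (+0.3964-0.3417i)·(+0.2768-0.0380i)
Y_4^-2(R⁻¹ n̂) = +0.059541+0.115161i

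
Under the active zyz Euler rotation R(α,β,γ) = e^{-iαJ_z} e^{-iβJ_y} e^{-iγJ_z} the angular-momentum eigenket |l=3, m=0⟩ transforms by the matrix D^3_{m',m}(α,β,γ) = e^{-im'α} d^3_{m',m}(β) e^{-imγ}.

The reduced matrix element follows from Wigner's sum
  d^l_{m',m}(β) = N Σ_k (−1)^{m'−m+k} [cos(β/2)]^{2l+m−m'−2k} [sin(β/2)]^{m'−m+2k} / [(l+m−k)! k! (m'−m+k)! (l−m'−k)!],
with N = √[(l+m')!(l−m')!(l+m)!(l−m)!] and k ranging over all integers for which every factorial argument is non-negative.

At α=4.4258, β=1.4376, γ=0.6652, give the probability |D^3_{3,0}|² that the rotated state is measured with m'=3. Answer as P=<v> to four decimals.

P=0.2963

Split into d^3_{3,0}(β=1.4376) × two z-phases.
c=cos(1.4376/2)=0.752596, s=sin(1.4376/2)=0.658482; N=√[720·1·6·6]=160.996894
The bounds max(0,m−m')=0 and min(l+m,l−m')=0 give 1 term
  k=0: (−1)^3·160.9969/(36)·0.7526^3·0.6585^3 = -0.544294
d^3_{3,0}(1.4376) = -0.544294
|D^3_{3,0}|² = |d^3_{3,0}(β)|² = (-0.544294)² = 0.296256 (the z-rotation phases have unit modulus)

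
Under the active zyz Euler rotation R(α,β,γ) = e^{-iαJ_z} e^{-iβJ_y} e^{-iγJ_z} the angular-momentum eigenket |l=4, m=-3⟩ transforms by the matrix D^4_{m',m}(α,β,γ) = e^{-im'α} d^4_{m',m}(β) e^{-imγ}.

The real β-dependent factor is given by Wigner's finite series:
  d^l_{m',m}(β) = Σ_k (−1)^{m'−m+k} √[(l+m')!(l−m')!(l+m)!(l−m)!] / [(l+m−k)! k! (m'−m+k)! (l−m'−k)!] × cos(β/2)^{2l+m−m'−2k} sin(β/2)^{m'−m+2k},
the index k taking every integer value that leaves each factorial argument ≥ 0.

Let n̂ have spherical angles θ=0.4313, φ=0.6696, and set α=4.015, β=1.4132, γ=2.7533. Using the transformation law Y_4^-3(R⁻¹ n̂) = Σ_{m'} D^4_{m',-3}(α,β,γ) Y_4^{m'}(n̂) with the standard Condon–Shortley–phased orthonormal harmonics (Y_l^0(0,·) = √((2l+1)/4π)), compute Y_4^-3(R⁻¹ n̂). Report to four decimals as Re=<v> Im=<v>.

Re=-0.1827 Im=0.2310

Need the full column D^4_{m',-3} for m'=−4..4 at α=4.015, β=1.4132, γ=2.7533.
cos(β/2)=0.760574, sin(β/2)=0.649252
d^4_{-4,-3}: single k=1 term ⇒ +0.270363;  D = +0.185858-0.196349i
d^4_{-3,-3}: k∈[0..1] ⇒ +0.111977 -0.571179 = -0.459201;  D = -0.052898-0.456144i
d^4_{-2,-3}: k∈[0..1] ⇒ -0.357657 +0.781863 = +0.424207;  D = -0.354382-0.233162i
d^4_{-1,-3}: k∈[0..1] ⇒ +0.647656 -0.786568 = -0.138912;  D = -0.133053+0.039918i
d^4_{0,-3}: k∈[0..1] ⇒ -0.824156 +0.600555 = -0.223601;  D = +0.088292-0.205431i
d^4_{1,-3}: k∈[0..1] ⇒ +0.786568 -0.343899 = +0.442669;  D = -0.199487-0.395172i
d^4_{2,-3}: k∈[0..1] ⇒ -0.569737 +0.138387 = -0.431349;  D = -0.420000-0.098296i
d^4_{3,-3}: k∈[0..1] ⇒ +0.303290 -0.031572 = +0.271718;  D = -0.217374+0.163032i
d^4_{4,-3}: single k=0 term ⇒ -0.104611;  D = -0.005634+0.104459i
Y_4^{m'}(θ=0.4313,φ=0.6696) and Σ D·Y over m':
  (+0.1859-0.1963i)·(-0.0121-0.0060i)  (-0.0529-0.4561i)·(-0.0352-0.0752i)  (-0.3544-0.2332i)·(+0.0641-0.2718i)  (-0.1331+0.0399i)·(+0.3911-0.3096i)  (+0.0883-0.2054i)·(+0.2199+0.0000i)  (-0.1995-0.3952i)·(-0.3911-0.3096i)  (-0.4200-0.0983i)·(+0.0641+0.2718i)  (-0.2174+0.1630i)·(+0.0352-0.0752i)  (-0.0056+0.1045i)·(-0.0121+0.0060i)
Y_4^-3(R⁻¹ n̂) = -0.182737+0.231002i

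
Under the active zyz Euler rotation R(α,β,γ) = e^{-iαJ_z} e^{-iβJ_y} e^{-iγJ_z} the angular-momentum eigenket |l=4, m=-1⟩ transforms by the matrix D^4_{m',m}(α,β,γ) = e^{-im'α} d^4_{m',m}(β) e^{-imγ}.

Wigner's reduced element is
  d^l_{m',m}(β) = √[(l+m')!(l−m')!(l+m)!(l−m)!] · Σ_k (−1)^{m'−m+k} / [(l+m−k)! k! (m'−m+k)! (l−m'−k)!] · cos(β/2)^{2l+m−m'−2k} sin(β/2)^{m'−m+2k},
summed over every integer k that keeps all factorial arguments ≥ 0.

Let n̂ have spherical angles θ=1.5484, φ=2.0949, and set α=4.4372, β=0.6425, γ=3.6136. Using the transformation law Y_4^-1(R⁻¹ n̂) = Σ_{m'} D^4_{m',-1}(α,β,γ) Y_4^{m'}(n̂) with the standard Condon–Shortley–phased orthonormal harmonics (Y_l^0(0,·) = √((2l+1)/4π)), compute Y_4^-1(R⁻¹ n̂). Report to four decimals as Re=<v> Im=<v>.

Re=0.2970 Im=-0.1347

Need the full column D^4_{m',-1} for m'=−4..4 at α=4.4372, β=0.6425, γ=3.6136.
cos(β/2)=0.948841, sin(β/2)=0.315753
d^4_{-4,-1}: single k=3 term ⇒ +0.181177;  D = -0.146530+0.106556i
d^4_{-3,-1}: k∈[2..3] ⇒ +0.577467 -0.106582 = +0.470885;  D = -0.163039-0.441759i
d^4_{-2,-1}: k∈[1..3] ⇒ +0.927554 -0.513590 +0.037917 = +0.451881;  D = +0.450494-0.035378i
d^4_{-1,-1}: k∈[0..3] ⇒ +0.656976 -1.091309 +0.241705 -0.008922 = -0.201551;  D = +0.039413-0.197660i
d^4_{0,-1}: k∈[0..3] ⇒ -0.977728 +0.649645 -0.071942 +0.001328 = -0.398697;  D = +0.355102+0.181277i
d^4_{1,-1}: k∈[0..3] ⇒ +0.727539 -0.241705 +0.013383 -0.000099 = +0.499119;  D = +0.339194-0.366152i
d^4_{2,-1}: k∈[0..2] ⇒ -0.342393 +0.056875 -0.001260 = -0.286778;  D = -0.149506-0.244723i
d^4_{3,-1}: k∈[0..1] ⇒ +0.106582 -0.007082 = +0.099500;  D = -0.095809+0.026849i
d^4_{4,-1}: single k=0 term ⇒ -0.020064;  D = -0.000039+0.020064i
Y_4^{m'}(θ=1.5484,φ=2.0949) and Σ D·Y over m':
  (-0.1465+0.1066i)·(-0.2218-0.3824i)  (-0.1630-0.4418i)·(+0.0280-0.0000i)  (+0.4505-0.0354i)·(+0.1663-0.2887i)  (+0.0394-0.1977i)·(+0.0159+0.0275i)  (+0.3551+0.1813i)·(+0.3158+0.0000i)  (+0.3392-0.3662i)·(-0.0159+0.0275i)  (-0.1495-0.2447i)·(+0.1663+0.2887i)  (-0.0958+0.0268i)·(-0.0280-0.0000i)  (-0.0000+0.0201i)·(-0.2218+0.3824i)
Y_4^-1(R⁻¹ n̂) = +0.297042-0.134668i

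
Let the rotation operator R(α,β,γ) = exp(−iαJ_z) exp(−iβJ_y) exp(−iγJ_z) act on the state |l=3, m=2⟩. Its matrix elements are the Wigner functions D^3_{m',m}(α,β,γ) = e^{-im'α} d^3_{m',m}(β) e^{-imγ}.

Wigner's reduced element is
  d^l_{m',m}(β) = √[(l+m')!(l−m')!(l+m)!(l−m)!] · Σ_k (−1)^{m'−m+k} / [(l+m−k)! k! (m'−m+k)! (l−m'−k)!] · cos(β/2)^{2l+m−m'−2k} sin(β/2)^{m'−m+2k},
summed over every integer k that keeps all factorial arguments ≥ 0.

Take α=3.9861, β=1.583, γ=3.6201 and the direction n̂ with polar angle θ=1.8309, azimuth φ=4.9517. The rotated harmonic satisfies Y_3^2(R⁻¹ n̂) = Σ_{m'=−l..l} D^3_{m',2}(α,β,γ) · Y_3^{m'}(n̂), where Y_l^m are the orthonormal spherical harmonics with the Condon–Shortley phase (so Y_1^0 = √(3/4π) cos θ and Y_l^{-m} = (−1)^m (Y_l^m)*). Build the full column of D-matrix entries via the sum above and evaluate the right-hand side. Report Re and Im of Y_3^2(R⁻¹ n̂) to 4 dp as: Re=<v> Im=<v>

Re=-0.0013 Im=0.3923

Need the full column D^3_{m',2} for m'=−3..3 at α=3.9861, β=1.583, γ=3.6201.
cos(β/2)=0.702779, sin(β/2)=0.711408
d^3_{-3,2}: single k=5 term ⇒ +0.313681;  D = +0.001791-0.313676i
d^3_{-2,2}: k∈[4..5] ⇒ +0.632533 -0.129632 = +0.502901;  D = +0.374077+0.336118i
d^3_{-1,2}: k∈[3..4] ⇒ +0.790393 -0.404961 = +0.385432;  D = -0.382995+0.043272i
d^3_{0,2}: k∈[2..3] ⇒ +0.676197 -0.692905 = -0.016708;  D = -0.009623+0.013658i
d^3_{1,2}: k∈[1..2] ⇒ +0.385667 -0.790393 = -0.404726;  D = -0.092554-0.394001i
d^3_{2,2}: k∈[0..1] ⇒ +0.120479 -0.617281 = -0.496802;  D = +0.437037+0.236243i
d^3_{3,2}: single k=0 term ⇒ -0.298737;  D = -0.280733+0.102140i
Y_3^{m'}(θ=1.8309,φ=4.9517) and Σ D·Y over m':
  (+0.0018-0.3137i)·(-0.2477-0.2836i)  (+0.3741+0.3361i)·(+0.2179-0.1130i)  (-0.3830+0.0433i)·(-0.0495-0.2031i)  (-0.0096+0.0137i)·(+0.2562+0.0000i)  (-0.0926-0.3940i)·(+0.0495-0.2031i)  (+0.4370+0.2362i)·(+0.2179+0.1130i)  (-0.2807+0.1021i)·(+0.2477-0.2836i)
Y_3^2(R⁻¹ n̂) = -0.001256+0.392316i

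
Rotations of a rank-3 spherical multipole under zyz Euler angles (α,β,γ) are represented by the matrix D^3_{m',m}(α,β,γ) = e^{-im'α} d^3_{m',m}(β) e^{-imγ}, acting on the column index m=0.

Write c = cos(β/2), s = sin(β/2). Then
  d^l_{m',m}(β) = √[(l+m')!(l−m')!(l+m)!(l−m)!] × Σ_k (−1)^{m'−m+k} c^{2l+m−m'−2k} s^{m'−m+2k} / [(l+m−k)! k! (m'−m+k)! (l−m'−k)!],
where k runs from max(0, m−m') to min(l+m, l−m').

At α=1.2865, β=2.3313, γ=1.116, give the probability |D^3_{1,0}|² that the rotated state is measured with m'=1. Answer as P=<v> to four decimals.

P=0.1862

First d^3_{1,0}(β=2.3313), then the phase factors e^{-i(1)α} and e^{-i(0)γ}:
Half-angle: c=0.394153, s=0.919045. N=√(24·2·6·6)=41.569219
k∈{0,1,2} keeps every argument non-negative
  k=0: (−1)^1·41.5692/(12)·0.3942^5·0.9190^1 = -0.030287
  k=1: (−1)^2·41.5692/(4)·0.3942^3·0.9190^3 = +0.493989
  k=2: (−1)^3·41.5692/(12)·0.3942^1·0.9190^5 = -0.895239
d^3_{1,0}(2.3313) = -0.030287 +0.493989 -0.895239 = -0.431537
|D^3_{1,0}|² = |d^3_{1,0}(β)|² = (-0.431537)² = 0.186224 (the z-rotation phases have unit modulus)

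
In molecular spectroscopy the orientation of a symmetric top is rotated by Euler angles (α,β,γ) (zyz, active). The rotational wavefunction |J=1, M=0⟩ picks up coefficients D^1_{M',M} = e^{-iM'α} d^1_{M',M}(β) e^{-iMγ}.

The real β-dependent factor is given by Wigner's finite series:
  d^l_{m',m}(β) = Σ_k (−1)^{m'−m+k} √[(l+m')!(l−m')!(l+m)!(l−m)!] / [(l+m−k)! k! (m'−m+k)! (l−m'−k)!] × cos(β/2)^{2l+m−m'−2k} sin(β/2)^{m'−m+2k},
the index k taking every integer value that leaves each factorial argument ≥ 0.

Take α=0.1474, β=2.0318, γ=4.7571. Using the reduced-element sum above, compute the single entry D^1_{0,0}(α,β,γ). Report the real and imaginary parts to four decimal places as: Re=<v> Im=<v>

D^1_{0,0}(0.1474,2.0318,4.7571) = e^{-i·0·0.1474}·d^1_{0,0}(2.0318)·e^{-i·0·4.7571}. Compute d first:
c=cos(2.0318/2)=0.526855, s=sin(2.0318/2)=0.849955; N=√[1·1·1·1]=1.000000
The bounds max(0,m−m')=0 and min(l+m,l−m')=1 give 2 terms
  k=0: (−1)^0·1.0000/(1)·0.5269^2·0.8500^0 = +0.277576
  k=1: (−1)^1·1.0000/(1)·0.5269^0·0.8500^2 = -0.722424
d^1_{0,0}(2.0318) = +0.277576 -0.722424 = -0.444847
Phases: e^{-i·(0)·0.1474}=+1.000000+0.000000i, e^{-i·(0)·4.7571}=+1.000000+0.000000i ⇒ D=-0.444847+0.000000i

Re=-0.4448 Im=0.0000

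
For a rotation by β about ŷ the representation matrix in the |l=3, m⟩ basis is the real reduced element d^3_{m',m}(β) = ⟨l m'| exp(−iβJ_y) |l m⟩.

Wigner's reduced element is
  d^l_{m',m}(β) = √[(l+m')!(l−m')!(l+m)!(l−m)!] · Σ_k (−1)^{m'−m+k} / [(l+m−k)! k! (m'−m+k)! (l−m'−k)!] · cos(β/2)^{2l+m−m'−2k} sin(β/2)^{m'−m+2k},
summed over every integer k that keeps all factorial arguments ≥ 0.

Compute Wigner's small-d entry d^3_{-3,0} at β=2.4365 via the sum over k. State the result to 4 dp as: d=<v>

d^3_{-3,0}(β=2.4365) via Wigner's sum:
Half-angle: c=0.345289, s=0.938497. N=√(1·720·6·6)=160.996894
The bounds max(0,m−m')=3 and min(l+m,l−m')=3 give 1 term
  k=3: (−1)^0·160.9969/(36)·0.3453^3·0.9385^3 = +0.152181
d^3_{-3,0}(2.4365) = +0.152181

d=0.1522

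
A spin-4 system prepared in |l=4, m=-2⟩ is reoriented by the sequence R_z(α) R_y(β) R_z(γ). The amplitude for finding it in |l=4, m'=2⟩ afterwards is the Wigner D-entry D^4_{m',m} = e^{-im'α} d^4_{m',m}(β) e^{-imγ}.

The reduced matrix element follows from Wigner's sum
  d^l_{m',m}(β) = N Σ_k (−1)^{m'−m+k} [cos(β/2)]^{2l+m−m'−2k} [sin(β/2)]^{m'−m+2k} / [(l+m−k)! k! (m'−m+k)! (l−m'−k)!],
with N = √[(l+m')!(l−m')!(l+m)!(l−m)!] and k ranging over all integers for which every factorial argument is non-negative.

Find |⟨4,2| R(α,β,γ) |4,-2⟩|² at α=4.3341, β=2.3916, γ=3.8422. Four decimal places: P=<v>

P=0.0787

Split into d^4_{2,-2}(β=2.3916) × two z-phases.
With c≡cos(β/2)=0.366269 and s≡sin(β/2)=0.930509, N=[720·2·2·720]^{1/2}=1440.000000
k: max(0,(-2)−(2))=0 … min(4+(-2),4−(2))=2
  k=0: (−1)^4·1440.0000/(96)·0.3663^4·0.9305^4 = +0.202383
  k=1: (−1)^5·1440.0000/(120)·0.3663^2·0.9305^6 = -1.044973
  k=2: (−1)^6·1440.0000/(1440)·0.3663^0·0.9305^8 = +0.562036
d^4_{2,-2}(2.3916) = +0.202383 -1.044973 +0.562036 = -0.280554
|D^4_{2,-2}|² = |d^4_{2,-2}(β)|² = (-0.280554)² = 0.078710 (the z-rotation phases have unit modulus)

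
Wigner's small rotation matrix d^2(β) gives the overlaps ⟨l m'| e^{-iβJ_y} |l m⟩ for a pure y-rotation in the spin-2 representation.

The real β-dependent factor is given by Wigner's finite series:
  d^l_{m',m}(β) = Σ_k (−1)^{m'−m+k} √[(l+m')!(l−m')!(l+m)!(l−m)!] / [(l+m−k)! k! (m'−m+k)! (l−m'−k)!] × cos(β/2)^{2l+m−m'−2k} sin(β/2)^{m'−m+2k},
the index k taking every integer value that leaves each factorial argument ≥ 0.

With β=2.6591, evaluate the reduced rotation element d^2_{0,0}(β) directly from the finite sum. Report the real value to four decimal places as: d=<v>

d=0.6771

d^2_{0,0}(β=2.6591) via Wigner's sum:
With c≡cos(β/2)=0.238913 and s≡sin(β/2)=0.971041, N=[2·2·2·2]^{1/2}=4.000000
k∈{0,1,2} keeps every argument non-negative
  k=0: (−1)^0·4.0000/(4)·0.2389^4·0.9710^0 = +0.003258
  k=1: (−1)^1·4.0000/(1)·0.2389^2·0.9710^2 = -0.215286
  k=2: (−1)^2·4.0000/(4)·0.2389^0·0.9710^4 = +0.889099
d^2_{0,0}(2.6591) = +0.003258 -0.215286 +0.889099 = +0.677072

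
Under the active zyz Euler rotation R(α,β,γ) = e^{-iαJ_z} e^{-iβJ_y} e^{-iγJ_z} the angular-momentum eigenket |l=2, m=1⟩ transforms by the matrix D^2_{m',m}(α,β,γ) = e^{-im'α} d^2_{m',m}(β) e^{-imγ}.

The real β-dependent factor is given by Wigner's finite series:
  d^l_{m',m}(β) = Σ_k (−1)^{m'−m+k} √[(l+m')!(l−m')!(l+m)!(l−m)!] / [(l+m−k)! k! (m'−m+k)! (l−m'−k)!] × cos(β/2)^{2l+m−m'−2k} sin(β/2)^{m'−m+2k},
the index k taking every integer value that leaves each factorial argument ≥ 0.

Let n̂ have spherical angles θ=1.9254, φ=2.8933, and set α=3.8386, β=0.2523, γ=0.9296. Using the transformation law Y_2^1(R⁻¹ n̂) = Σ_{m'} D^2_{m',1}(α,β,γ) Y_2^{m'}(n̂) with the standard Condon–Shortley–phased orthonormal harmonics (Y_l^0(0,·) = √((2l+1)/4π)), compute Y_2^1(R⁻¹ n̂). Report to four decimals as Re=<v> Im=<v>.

Need the full column D^2_{m',1} for m'=−2..2 at α=3.8386, β=0.2523, γ=0.9296.
cos(β/2)=0.992054, sin(β/2)=0.125816
d^2_{-2,1}: single k=3 term ⇒ +0.003952;  D = +0.003533+0.001770i
d^2_{-1,1}: k∈[2..3] ⇒ +0.046737 -0.000251 = +0.046486;  D = -0.045235+0.010715i
d^2_{0,1}: k∈[1..2] ⇒ +0.300896 -0.004840 = +0.296056;  D = +0.177087-0.237254i
d^2_{1,1}: k∈[0..1] ⇒ +0.968591 -0.046737 = +0.921854;  D = +0.051423+0.920419i
d^2_{2,1}: single k=0 term ⇒ -0.245680;  D = +0.167971+0.179289i
Y_2^{m'}(θ=1.9254,φ=2.8933) and Σ D·Y over m':
  (+0.0035+0.0018i)·(+0.2987+0.1618i)  (-0.0452+0.0107i)·(+0.2438+0.0618i)  (+0.1771-0.2373i)·(-0.2013+0.0000i)  (+0.0514+0.9204i)·(-0.2438+0.0618i)  (+0.1680+0.1793i)·(+0.2987-0.1618i)
Y_2^1(R⁻¹ n̂) = -0.036828-0.146212i

Re=-0.0368 Im=-0.1462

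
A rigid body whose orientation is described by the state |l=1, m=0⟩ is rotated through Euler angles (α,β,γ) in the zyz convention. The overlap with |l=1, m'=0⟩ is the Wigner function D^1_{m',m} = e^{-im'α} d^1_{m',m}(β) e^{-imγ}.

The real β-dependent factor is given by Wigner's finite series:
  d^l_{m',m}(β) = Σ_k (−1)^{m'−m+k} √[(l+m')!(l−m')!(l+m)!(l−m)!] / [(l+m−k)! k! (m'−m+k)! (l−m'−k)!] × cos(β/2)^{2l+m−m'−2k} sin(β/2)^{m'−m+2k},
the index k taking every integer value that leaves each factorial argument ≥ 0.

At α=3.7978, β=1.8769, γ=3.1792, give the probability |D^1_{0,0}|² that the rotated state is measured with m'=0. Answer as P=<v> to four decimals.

P=0.0908

First d^1_{0,0}(β=1.8769), then the phase factors e^{-i(0)α} and e^{-i(0)γ}:
c=cos(1.8769/2)=0.591039, s=sin(1.8769/2)=0.806643; N=√[1·1·1·1]=1.000000
The bounds max(0,m−m')=0 and min(l+m,l−m')=1 give 2 terms
  k=0: (−1)^0·1.0000/(1)·0.5910^2·0.8066^0 = +0.349327
  k=1: (−1)^1·1.0000/(1)·0.5910^0·0.8066^2 = -0.650673
d^1_{0,0}(1.8769) = +0.349327 -0.650673 = -0.301346
|D^1_{0,0}|² = |d^1_{0,0}(β)|² = (-0.301346)² = 0.090809 (the z-rotation phases have unit modulus)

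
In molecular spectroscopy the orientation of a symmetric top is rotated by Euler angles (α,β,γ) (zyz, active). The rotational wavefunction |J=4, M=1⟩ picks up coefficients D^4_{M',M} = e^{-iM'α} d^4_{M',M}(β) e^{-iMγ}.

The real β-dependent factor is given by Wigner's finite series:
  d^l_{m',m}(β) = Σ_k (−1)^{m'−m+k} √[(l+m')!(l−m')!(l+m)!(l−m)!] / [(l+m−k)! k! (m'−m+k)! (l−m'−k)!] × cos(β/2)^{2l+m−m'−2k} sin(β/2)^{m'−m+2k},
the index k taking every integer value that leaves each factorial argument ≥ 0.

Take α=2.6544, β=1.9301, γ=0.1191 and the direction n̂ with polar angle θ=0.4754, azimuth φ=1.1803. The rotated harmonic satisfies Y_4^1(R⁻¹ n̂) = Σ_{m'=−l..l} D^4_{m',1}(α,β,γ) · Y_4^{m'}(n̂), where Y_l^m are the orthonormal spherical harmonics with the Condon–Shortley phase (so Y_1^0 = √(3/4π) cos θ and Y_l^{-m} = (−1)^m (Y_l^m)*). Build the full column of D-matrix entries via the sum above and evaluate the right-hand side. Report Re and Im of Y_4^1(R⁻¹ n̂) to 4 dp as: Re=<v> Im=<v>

Re=0.2857 Im=0.1121

Need the full column D^4_{m',1} for m'=−4..4 at α=2.6544, β=1.9301, γ=0.1191.
cos(β/2)=0.569376, sin(β/2)=0.822077
d^4_{-4,1}: single k=5 term ⇒ +0.518626;  D = -0.247310-0.455863i
d^4_{-3,1}: k∈[4..5] ⇒ +0.634988 -0.794227 = -0.159238;  D = -0.001574-0.159231i
d^4_{-2,1}: k∈[3..5] ⇒ +0.470163 -1.470167 +0.612949 = -0.387056;  D = -0.177811+0.343796i
d^4_{-1,1}: k∈[2..5] ⇒ +0.230260 -1.440018 +1.500947 -0.208594 = +0.082596;  D = -0.067874+0.047065i
d^4_{0,1}: k∈[1..4] ⇒ +0.071322 -0.892071 +1.859631 -0.646105 = +0.392777;  D = +0.389994-0.046669i
d^4_{1,1}: k∈[0..3] ⇒ +0.011046 -0.345391 +1.440018 -1.000632 = +0.105042;  D = -0.098006-0.037798i
d^4_{2,1}: k∈[0..2] ⇒ -0.067662 +0.705244 -0.980111 = -0.342529;  D = -0.224700-0.258527i
d^4_{3,1}: k∈[0..1] ⇒ +0.182764 -0.634988 = -0.452225;  D = +0.102356+0.440489i
d^4_{4,1}: single k=0 term ⇒ -0.248787;  D = +0.063688-0.240497i
Y_4^{m'}(θ=0.4754,φ=1.1803) and Σ D·Y over m':
  (-0.2473-0.4559i)·(+0.0002+0.0194i)  (-0.0016-0.1592i)·(-0.0983+0.0415i)  (-0.1778+0.3438i)·(-0.2256-0.2237i)  (-0.0679+0.0471i)·(+0.1857-0.4510i)  (+0.3900-0.0467i)·(+0.1223+0.0000i)  (-0.0980-0.0378i)·(-0.1857-0.4510i)  (-0.2247-0.2585i)·(-0.2256+0.2237i)  (+0.1024+0.4405i)·(+0.0983+0.0415i)  (+0.0637-0.2405i)·(+0.0002-0.0194i)
Y_4^1(R⁻¹ n̂) = +0.285726+0.112118i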